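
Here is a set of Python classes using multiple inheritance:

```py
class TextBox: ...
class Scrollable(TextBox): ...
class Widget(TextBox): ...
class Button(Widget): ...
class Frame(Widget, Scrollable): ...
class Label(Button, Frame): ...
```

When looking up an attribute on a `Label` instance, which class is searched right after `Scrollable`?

L[Label] = Label + merge(L[Button], L[Frame], [Button Frame])
  take Button:  [Button Widget TextBox object] + [Frame Widget Scrollable TextBox object] + [Button Frame]
  take Frame:  [Widget TextBox object] + [Frame Widget Scrollable TextBox object] + [Frame]
  take Widget:  [Widget TextBox object] + [Widget Scrollable TextBox object]
  take Scrollable:  [TextBox object] + [Scrollable TextBox object]
  take TextBox:  [TextBox object] + [TextBox object]
  take object:  [object] + [object]
MRO: Label Button Frame Widget Scrollable TextBox object
Scrollable is at position 4; next is TextBox.

TextBox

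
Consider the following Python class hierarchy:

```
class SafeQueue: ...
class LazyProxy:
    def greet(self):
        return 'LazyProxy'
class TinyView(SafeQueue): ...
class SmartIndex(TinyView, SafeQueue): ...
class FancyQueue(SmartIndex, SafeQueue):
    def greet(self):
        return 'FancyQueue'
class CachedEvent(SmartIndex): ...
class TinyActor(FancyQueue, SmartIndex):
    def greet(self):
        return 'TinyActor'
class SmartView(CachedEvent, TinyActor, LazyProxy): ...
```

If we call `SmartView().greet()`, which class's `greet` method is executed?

TinyActor

L[SmartView] = SmartView + merge(L[CachedEvent], L[TinyActor], L[LazyProxy], [CachedEvent TinyActor LazyProxy])
  take CachedEvent:  [CachedEvent SmartIndex TinyView SafeQueue object] + [TinyActor FancyQueue SmartIndex TinyView SafeQueue object] + [LazyProxy object] + [CachedEvent TinyActor LazyProxy]
  take TinyActor:  [SmartIndex TinyView SafeQueue object] + [TinyActor FancyQueue SmartIndex TinyView SafeQueue object] + [LazyProxy object] + [TinyActor LazyProxy]
  take FancyQueue:  [SmartIndex TinyView SafeQueue object] + [FancyQueue SmartIndex TinyView SafeQueue object] + [LazyProxy object] + [LazyProxy]
  take SmartIndex:  [SmartIndex TinyView SafeQueue object] + [SmartIndex TinyView SafeQueue object] + [LazyProxy object] + [LazyProxy]
  take TinyView:  [TinyView SafeQueue object] + [TinyView SafeQueue object] + [LazyProxy object] + [LazyProxy]
  take SafeQueue:  [SafeQueue object] + [SafeQueue object] + [LazyProxy object] + [LazyProxy]
  take LazyProxy:  [object] + [object] + [LazyProxy object] + [LazyProxy]
  take object:  [object] + [object] + [object]
MRO: SmartView CachedEvent TinyActor FancyQueue SmartIndex TinyView SafeQueue LazyProxy object
greet is defined in: FancyQueue, LazyProxy, TinyActor. First along the MRO is TinyActor.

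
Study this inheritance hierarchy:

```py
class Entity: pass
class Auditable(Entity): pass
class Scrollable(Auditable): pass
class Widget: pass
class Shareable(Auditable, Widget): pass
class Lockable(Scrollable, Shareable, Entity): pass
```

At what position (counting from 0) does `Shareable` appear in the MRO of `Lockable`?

2

L[Lockable] = Lockable + merge(L[Scrollable], L[Shareable], L[Entity], [Scrollable Shareable Entity])
  take Scrollable:  [Scrollable Auditable Entity object] + [Shareable Auditable Entity Widget object] + [Entity object] + [Scrollable Shareable Entity]
  take Shareable:  [Auditable Entity object] + [Shareable Auditable Entity Widget object] + [Entity object] + [Shareable Entity]
  take Auditable:  [Auditable Entity object] + [Auditable Entity Widget object] + [Entity object] + [Entity]
  take Entity:  [Entity object] + [Entity Widget object] + [Entity object] + [Entity]
  take Widget:  [object] + [Widget object] + [object]
  take object:  [object] + [object] + [object]
MRO: Lockable Scrollable Shareable Auditable Entity Widget object
Shareable sits at index 2.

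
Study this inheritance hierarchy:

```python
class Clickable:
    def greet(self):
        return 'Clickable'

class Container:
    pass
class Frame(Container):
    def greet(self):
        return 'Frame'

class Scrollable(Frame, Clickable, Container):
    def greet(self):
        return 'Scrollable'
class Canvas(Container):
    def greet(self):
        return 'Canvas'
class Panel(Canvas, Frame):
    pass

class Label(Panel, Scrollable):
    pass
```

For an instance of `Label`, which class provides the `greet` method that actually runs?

Canvas

L[Label] = Label + merge(L[Panel], L[Scrollable], [Panel Scrollable])
  take Panel:  [Panel Canvas Frame Container object] + [Scrollable Frame Clickable Container object] + [Panel Scrollable]
  take Canvas:  [Canvas Frame Container object] + [Scrollable Frame Clickable Container object] + [Scrollable]
  take Scrollable:  [Frame Container object] + [Scrollable Frame Clickable Container object] + [Scrollable]
  take Frame:  [Frame Container object] + [Frame Clickable Container object]
  take Clickable:  [Container object] + [Clickable Container object]
  take Container:  [Container object] + [Container object]
  take object:  [object] + [object]
MRO: Label Panel Canvas Scrollable Frame Clickable Container object
greet is defined in: Canvas, Clickable, Frame, Scrollable. First along the MRO is Canvas.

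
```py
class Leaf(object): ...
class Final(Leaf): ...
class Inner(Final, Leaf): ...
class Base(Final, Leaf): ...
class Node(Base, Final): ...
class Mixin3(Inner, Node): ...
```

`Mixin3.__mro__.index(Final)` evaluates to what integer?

4

L[Mixin3] = Mixin3 + merge(L[Inner], L[Node], [Inner Node])
  take Inner:  [Inner Final Leaf object] + [Node Base Final Leaf object] + [Inner Node]
  take Node:  [Final Leaf object] + [Node Base Final Leaf object] + [Node]
  take Base:  [Final Leaf object] + [Base Final Leaf object]
  take Final:  [Final Leaf object] + [Final Leaf object]
  take Leaf:  [Leaf object] + [Leaf object]
  take object:  [object] + [object]
MRO: Mixin3 Inner Node Base Final Leaf object
Final sits at index 4.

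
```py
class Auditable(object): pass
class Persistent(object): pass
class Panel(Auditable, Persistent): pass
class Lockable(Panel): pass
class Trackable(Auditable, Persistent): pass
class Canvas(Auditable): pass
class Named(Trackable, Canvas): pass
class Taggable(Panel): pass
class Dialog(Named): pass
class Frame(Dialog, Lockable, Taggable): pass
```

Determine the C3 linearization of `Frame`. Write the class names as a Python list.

L[Frame] = Frame + merge(L[Dialog], L[Lockable], L[Taggable], [Dialog Lockable Taggable])
  take Dialog:  [Dialog Named Trackable Canvas Auditable Persistent object] + [Lockable Panel Auditable Persistent object] + [Taggable Panel Auditable Persistent object] + [Dialog Lockable Taggable]
  take Named:  [Named Trackable Canvas Auditable Persistent object] + [Lockable Panel Auditable Persistent object] + [Taggable Panel Auditable Persistent object] + [Lockable Taggable]
  take Trackable:  [Trackable Canvas Auditable Persistent object] + [Lockable Panel Auditable Persistent object] + [Taggable Panel Auditable Persistent object] + [Lockable Taggable]
  take Canvas:  [Canvas Auditable Persistent object] + [Lockable Panel Auditable Persistent object] + [Taggable Panel Auditable Persistent object] + [Lockable Taggable]
  take Lockable:  [Auditable Persistent object] + [Lockable Panel Auditable Persistent object] + [Taggable Panel Auditable Persistent object] + [Lockable Taggable]
  take Taggable:  [Auditable Persistent object] + [Panel Auditable Persistent object] + [Taggable Panel Auditable Persistent object] + [Taggable]
  take Panel:  [Auditable Persistent object] + [Panel Auditable Persistent object] + [Panel Auditable Persistent object]
  take Auditable:  [Auditable Persistent object] + [Auditable Persistent object] + [Auditable Persistent object]
  take Persistent:  [Persistent object] + [Persistent object] + [Persistent object]
  take object:  [object] + [object] + [object]

[Frame, Dialog, Named, Trackable, Canvas, Lockable, Taggable, Panel, Auditable, Persistent, object]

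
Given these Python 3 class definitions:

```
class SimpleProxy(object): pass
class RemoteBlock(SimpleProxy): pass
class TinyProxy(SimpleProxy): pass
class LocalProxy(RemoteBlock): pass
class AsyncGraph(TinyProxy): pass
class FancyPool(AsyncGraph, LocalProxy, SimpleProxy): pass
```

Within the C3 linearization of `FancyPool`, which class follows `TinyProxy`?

L[FancyPool] = FancyPool + merge(L[AsyncGraph], L[LocalProxy], L[SimpleProxy], [AsyncGraph LocalProxy SimpleProxy])
  take AsyncGraph:  [AsyncGraph TinyProxy SimpleProxy object] + [LocalProxy RemoteBlock SimpleProxy object] + [SimpleProxy object] + [AsyncGraph LocalProxy SimpleProxy]
  take TinyProxy:  [TinyProxy SimpleProxy object] + [LocalProxy RemoteBlock SimpleProxy object] + [SimpleProxy object] + [LocalProxy SimpleProxy]
  take LocalProxy:  [SimpleProxy object] + [LocalProxy RemoteBlock SimpleProxy object] + [SimpleProxy object] + [LocalProxy SimpleProxy]
  take RemoteBlock:  [SimpleProxy object] + [RemoteBlock SimpleProxy object] + [SimpleProxy object] + [SimpleProxy]
  take SimpleProxy:  [SimpleProxy object] + [SimpleProxy object] + [SimpleProxy object] + [SimpleProxy]
  take object:  [object] + [object] + [object]
MRO: FancyPool AsyncGraph TinyProxy LocalProxy RemoteBlock SimpleProxy object
TinyProxy is at position 2; next is LocalProxy.

LocalProxy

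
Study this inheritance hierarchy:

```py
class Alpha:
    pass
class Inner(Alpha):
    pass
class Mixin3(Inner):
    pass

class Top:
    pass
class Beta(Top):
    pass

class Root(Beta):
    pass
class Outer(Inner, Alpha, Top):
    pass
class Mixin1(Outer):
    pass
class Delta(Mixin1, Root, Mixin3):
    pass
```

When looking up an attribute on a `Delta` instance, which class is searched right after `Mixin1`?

Outer

L[Delta] = Delta + merge(L[Mixin1], L[Root], L[Mixin3], [Mixin1 Root Mixin3])
  take Mixin1:  [Mixin1 Outer Inner Alpha Top object] + [Root Beta Top object] + [Mixin3 Inner Alpha object] + [Mixin1 Root Mixin3]
  take Outer:  [Outer Inner Alpha Top object] + [Root Beta Top object] + [Mixin3 Inner Alpha object] + [Root Mixin3]
  take Root:  [Inner Alpha Top object] + [Root Beta Top object] + [Mixin3 Inner Alpha object] + [Root Mixin3]
  take Beta:  [Inner Alpha Top object] + [Beta Top object] + [Mixin3 Inner Alpha object] + [Mixin3]
  take Mixin3:  [Inner Alpha Top object] + [Top object] + [Mixin3 Inner Alpha object] + [Mixin3]
  take Inner:  [Inner Alpha Top object] + [Top object] + [Inner Alpha object]
  take Alpha:  [Alpha Top object] + [Top object] + [Alpha object]
  take Top:  [Top object] + [Top object] + [object]
  take object:  [object] + [object] + [object]
MRO: Delta Mixin1 Outer Root Beta Mixin3 Inner Alpha Top object
Mixin1 is at position 1; next is Outer.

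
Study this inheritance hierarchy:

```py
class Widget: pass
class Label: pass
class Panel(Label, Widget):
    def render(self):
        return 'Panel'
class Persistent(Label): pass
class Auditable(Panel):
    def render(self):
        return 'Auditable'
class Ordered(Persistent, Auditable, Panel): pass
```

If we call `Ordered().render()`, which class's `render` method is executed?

Auditable

L[Ordered] = Ordered + merge(L[Persistent], L[Auditable], L[Panel], [Persistent Auditable Panel])
  take Persistent:  [Persistent Label object] + [Auditable Panel Label Widget object] + [Panel Label Widget object] + [Persistent Auditable Panel]
  take Auditable:  [Label object] + [Auditable Panel Label Widget object] + [Panel Label Widget object] + [Auditable Panel]
  take Panel:  [Label object] + [Panel Label Widget object] + [Panel Label Widget object] + [Panel]
  take Label:  [Label object] + [Label Widget object] + [Label Widget object]
  take Widget:  [object] + [Widget object] + [Widget object]
  take object:  [object] + [object] + [object]
MRO: Ordered Persistent Auditable Panel Label Widget object
render is defined in: Auditable, Panel. First along the MRO is Auditable.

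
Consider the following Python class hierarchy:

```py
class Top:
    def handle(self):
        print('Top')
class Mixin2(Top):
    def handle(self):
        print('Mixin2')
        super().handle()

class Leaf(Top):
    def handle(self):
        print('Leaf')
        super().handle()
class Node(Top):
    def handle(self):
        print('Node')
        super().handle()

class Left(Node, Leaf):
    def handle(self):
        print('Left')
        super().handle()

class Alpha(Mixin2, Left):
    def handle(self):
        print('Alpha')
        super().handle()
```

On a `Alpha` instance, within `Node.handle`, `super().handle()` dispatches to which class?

Leaf

L[Alpha] = Alpha + merge(L[Mixin2], L[Left], [Mixin2 Left])
  take Mixin2:  [Mixin2 Top object] + [Left Node Leaf Top object] + [Mixin2 Left]
  take Left:  [Top object] + [Left Node Leaf Top object] + [Left]
  take Node:  [Top object] + [Node Leaf Top object]
  take Leaf:  [Top object] + [Leaf Top object]
  take Top:  [Top object] + [Top object]
  take object:  [object] + [object]
MRO: Alpha Mixin2 Left Node Leaf Top object
super() in Node.handle on a Alpha instance goes to the class after Node in Alpha's MRO: Leaf.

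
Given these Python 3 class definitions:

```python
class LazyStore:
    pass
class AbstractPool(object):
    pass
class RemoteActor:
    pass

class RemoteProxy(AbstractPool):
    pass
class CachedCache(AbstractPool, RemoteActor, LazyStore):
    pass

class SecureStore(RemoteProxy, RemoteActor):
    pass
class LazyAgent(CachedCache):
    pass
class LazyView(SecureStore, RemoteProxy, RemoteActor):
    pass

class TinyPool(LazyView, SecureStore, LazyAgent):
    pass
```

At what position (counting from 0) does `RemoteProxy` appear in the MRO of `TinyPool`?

L[TinyPool] = TinyPool + merge(L[LazyView], L[SecureStore], L[LazyAgent], [LazyView SecureStore LazyAgent])
  take LazyView:  [LazyView SecureStore RemoteProxy AbstractPool RemoteActor object] + [SecureStore RemoteProxy AbstractPool RemoteActor object] + [LazyAgent CachedCache AbstractPool RemoteActor LazyStore object] + [LazyView SecureStore LazyAgent]
  take SecureStore:  [SecureStore RemoteProxy AbstractPool RemoteActor object] + [SecureStore RemoteProxy AbstractPool RemoteActor object] + [LazyAgent CachedCache AbstractPool RemoteActor LazyStore object] + [SecureStore LazyAgent]
  take RemoteProxy:  [RemoteProxy AbstractPool RemoteActor object] + [RemoteProxy AbstractPool RemoteActor object] + [LazyAgent CachedCache AbstractPool RemoteActor LazyStore object] + [LazyAgent]
  take LazyAgent:  [AbstractPool RemoteActor object] + [AbstractPool RemoteActor object] + [LazyAgent CachedCache AbstractPool RemoteActor LazyStore object] + [LazyAgent]
  take CachedCache:  [AbstractPool RemoteActor object] + [AbstractPool RemoteActor object] + [CachedCache AbstractPool RemoteActor LazyStore object]
  take AbstractPool:  [AbstractPool RemoteActor object] + [AbstractPool RemoteActor object] + [AbstractPool RemoteActor LazyStore object]
  take RemoteActor:  [RemoteActor object] + [RemoteActor object] + [RemoteActor LazyStore object]
  take LazyStore:  [object] + [object] + [LazyStore object]
  take object:  [object] + [object] + [object]
MRO: TinyPool LazyView SecureStore RemoteProxy LazyAgent CachedCache AbstractPool RemoteActor LazyStore object
RemoteProxy sits at index 3.

3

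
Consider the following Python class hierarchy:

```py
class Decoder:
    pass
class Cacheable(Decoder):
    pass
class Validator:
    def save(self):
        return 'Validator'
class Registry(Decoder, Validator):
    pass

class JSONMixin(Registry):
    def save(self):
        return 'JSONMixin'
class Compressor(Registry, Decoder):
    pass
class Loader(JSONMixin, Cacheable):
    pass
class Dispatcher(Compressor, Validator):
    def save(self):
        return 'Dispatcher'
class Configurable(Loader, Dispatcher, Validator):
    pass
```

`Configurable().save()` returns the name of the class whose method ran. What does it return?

L[Configurable] = Configurable + merge(L[Loader], L[Dispatcher], L[Validator], [Loader Dispatcher Validator])
  take Loader:  [Loader JSONMixin Registry Cacheable Decoder Validator object] + [Dispatcher Compressor Registry Decoder Validator object] + [Validator object] + [Loader Dispatcher Validator]
  take JSONMixin:  [JSONMixin Registry Cacheable Decoder Validator object] + [Dispatcher Compressor Registry Decoder Validator object] + [Validator object] + [Dispatcher Validator]
  take Dispatcher:  [Registry Cacheable Decoder Validator object] + [Dispatcher Compressor Registry Decoder Validator object] + [Validator object] + [Dispatcher Validator]
  take Compressor:  [Registry Cacheable Decoder Validator object] + [Compressor Registry Decoder Validator object] + [Validator object] + [Validator]
  take Registry:  [Registry Cacheable Decoder Validator object] + [Registry Decoder Validator object] + [Validator object] + [Validator]
  take Cacheable:  [Cacheable Decoder Validator object] + [Decoder Validator object] + [Validator object] + [Validator]
  take Decoder:  [Decoder Validator object] + [Decoder Validator object] + [Validator object] + [Validator]
  take Validator:  [Validator object] + [Validator object] + [Validator object] + [Validator]
  take object:  [object] + [object] + [object]
MRO: Configurable Loader JSONMixin Dispatcher Compressor Registry Cacheable Decoder Validator object
save is defined in: Dispatcher, JSONMixin, Validator. First along the MRO is JSONMixin.

JSONMixin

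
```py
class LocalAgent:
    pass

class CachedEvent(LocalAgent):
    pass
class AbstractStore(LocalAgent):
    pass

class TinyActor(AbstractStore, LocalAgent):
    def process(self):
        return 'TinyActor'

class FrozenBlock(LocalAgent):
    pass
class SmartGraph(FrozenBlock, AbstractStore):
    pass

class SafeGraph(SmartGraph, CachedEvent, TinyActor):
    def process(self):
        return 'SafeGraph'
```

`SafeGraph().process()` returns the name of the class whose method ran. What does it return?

L[SafeGraph] = SafeGraph + merge(L[SmartGraph], L[CachedEvent], L[TinyActor], [SmartGraph CachedEvent TinyActor])
  take SmartGraph:  [SmartGraph FrozenBlock AbstractStore LocalAgent object] + [CachedEvent LocalAgent object] + [TinyActor AbstractStore LocalAgent object] + [SmartGraph CachedEvent TinyActor]
  take FrozenBlock:  [FrozenBlock AbstractStore LocalAgent object] + [CachedEvent LocalAgent object] + [TinyActor AbstractStore LocalAgent object] + [CachedEvent TinyActor]
  take CachedEvent:  [AbstractStore LocalAgent object] + [CachedEvent LocalAgent object] + [TinyActor AbstractStore LocalAgent object] + [CachedEvent TinyActor]
  take TinyActor:  [AbstractStore LocalAgent object] + [LocalAgent object] + [TinyActor AbstractStore LocalAgent object] + [TinyActor]
  take AbstractStore:  [AbstractStore LocalAgent object] + [LocalAgent object] + [AbstractStore LocalAgent object]
  take LocalAgent:  [LocalAgent object] + [LocalAgent object] + [LocalAgent object]
  take object:  [object] + [object] + [object]
MRO: SafeGraph SmartGraph FrozenBlock CachedEvent TinyActor AbstractStore LocalAgent object
process is defined in: SafeGraph, TinyActor. First along the MRO is SafeGraph.

SafeGraph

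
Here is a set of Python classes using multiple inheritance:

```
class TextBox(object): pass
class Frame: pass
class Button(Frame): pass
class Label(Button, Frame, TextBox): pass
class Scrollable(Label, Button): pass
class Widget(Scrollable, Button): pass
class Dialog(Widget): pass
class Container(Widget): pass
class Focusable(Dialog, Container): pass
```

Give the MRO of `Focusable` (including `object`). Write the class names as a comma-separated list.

L[Focusable] = Focusable + merge(L[Dialog], L[Container], [Dialog Container])
  take Dialog:  [Dialog Widget Scrollable Label Button Frame TextBox object] + [Container Widget Scrollable Label Button Frame TextBox object] + [Dialog Container]
  take Container:  [Widget Scrollable Label Button Frame TextBox object] + [Container Widget Scrollable Label Button Frame TextBox object] + [Container]
  take Widget:  [Widget Scrollable Label Button Frame TextBox object] + [Widget Scrollable Label Button Frame TextBox object]
  take Scrollable:  [Scrollable Label Button Frame TextBox object] + [Scrollable Label Button Frame TextBox object]
  take Label:  [Label Button Frame TextBox object] + [Label Button Frame TextBox object]
  take Button:  [Button Frame TextBox object] + [Button Frame TextBox object]
  take Frame:  [Frame TextBox object] + [Frame TextBox object]
  take TextBox:  [TextBox object] + [TextBox object]
  take object:  [object] + [object]

Focusable, Dialog, Container, Widget, Scrollable, Label, Button, Frame, TextBox, object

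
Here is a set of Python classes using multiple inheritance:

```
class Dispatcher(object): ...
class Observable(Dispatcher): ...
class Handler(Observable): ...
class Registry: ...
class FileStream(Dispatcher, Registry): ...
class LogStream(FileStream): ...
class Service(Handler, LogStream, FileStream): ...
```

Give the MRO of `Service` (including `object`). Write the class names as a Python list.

[Service, Handler, Observable, LogStream, FileStream, Dispatcher, Registry, object]

L[Service] = Service + merge(L[Handler], L[LogStream], L[FileStream], [Handler LogStream FileStream])
  take Handler:  [Handler Observable Dispatcher object] + [LogStream FileStream Dispatcher Registry object] + [FileStream Dispatcher Registry object] + [Handler LogStream FileStream]
  take Observable:  [Observable Dispatcher object] + [LogStream FileStream Dispatcher Registry object] + [FileStream Dispatcher Registry object] + [LogStream FileStream]
  take LogStream:  [Dispatcher object] + [LogStream FileStream Dispatcher Registry object] + [FileStream Dispatcher Registry object] + [LogStream FileStream]
  take FileStream:  [Dispatcher object] + [FileStream Dispatcher Registry object] + [FileStream Dispatcher Registry object] + [FileStream]
  take Dispatcher:  [Dispatcher object] + [Dispatcher Registry object] + [Dispatcher Registry object]
  take Registry:  [object] + [Registry object] + [Registry object]
  take object:  [object] + [object] + [object]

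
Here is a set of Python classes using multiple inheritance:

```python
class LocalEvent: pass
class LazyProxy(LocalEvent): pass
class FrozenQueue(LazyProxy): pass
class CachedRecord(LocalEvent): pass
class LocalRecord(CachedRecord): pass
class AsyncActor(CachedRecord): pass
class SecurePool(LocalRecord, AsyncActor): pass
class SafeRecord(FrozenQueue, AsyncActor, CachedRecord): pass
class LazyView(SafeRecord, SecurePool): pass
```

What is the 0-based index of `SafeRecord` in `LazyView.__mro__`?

1

L[LazyView] = LazyView + merge(L[SafeRecord], L[SecurePool], [SafeRecord SecurePool])
  take SafeRecord:  [SafeRecord FrozenQueue LazyProxy AsyncActor CachedRecord LocalEvent object] + [SecurePool LocalRecord AsyncActor CachedRecord LocalEvent object] + [SafeRecord SecurePool]
  take FrozenQueue:  [FrozenQueue LazyProxy AsyncActor CachedRecord LocalEvent object] + [SecurePool LocalRecord AsyncActor CachedRecord LocalEvent object] + [SecurePool]
  take LazyProxy:  [LazyProxy AsyncActor CachedRecord LocalEvent object] + [SecurePool LocalRecord AsyncActor CachedRecord LocalEvent object] + [SecurePool]
  take SecurePool:  [AsyncActor CachedRecord LocalEvent object] + [SecurePool LocalRecord AsyncActor CachedRecord LocalEvent object] + [SecurePool]
  take LocalRecord:  [AsyncActor CachedRecord LocalEvent object] + [LocalRecord AsyncActor CachedRecord LocalEvent object]
  take AsyncActor:  [AsyncActor CachedRecord LocalEvent object] + [AsyncActor CachedRecord LocalEvent object]
  take CachedRecord:  [CachedRecord LocalEvent object] + [CachedRecord LocalEvent object]
  take LocalEvent:  [LocalEvent object] + [LocalEvent object]
  take object:  [object] + [object]
MRO: LazyView SafeRecord FrozenQueue LazyProxy SecurePool LocalRecord AsyncActor CachedRecord LocalEvent object
SafeRecord sits at index 1.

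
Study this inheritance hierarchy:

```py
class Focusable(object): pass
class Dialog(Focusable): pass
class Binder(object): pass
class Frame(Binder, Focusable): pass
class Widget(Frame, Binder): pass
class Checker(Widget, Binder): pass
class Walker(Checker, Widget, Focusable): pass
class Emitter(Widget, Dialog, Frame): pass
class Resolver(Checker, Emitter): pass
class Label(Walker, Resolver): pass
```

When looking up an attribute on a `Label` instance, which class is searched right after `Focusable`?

object

L[Label] = Label + merge(L[Walker], L[Resolver], [Walker Resolver])
  take Walker:  [Walker Checker Widget Frame Binder Focusable object] + [Resolver Checker Emitter Widget Dialog Frame Binder Focusable object] + [Walker Resolver]
  take Resolver:  [Checker Widget Frame Binder Focusable object] + [Resolver Checker Emitter Widget Dialog Frame Binder Focusable object] + [Resolver]
  take Checker:  [Checker Widget Frame Binder Focusable object] + [Checker Emitter Widget Dialog Frame Binder Focusable object]
  take Emitter:  [Widget Frame Binder Focusable object] + [Emitter Widget Dialog Frame Binder Focusable object]
  take Widget:  [Widget Frame Binder Focusable object] + [Widget Dialog Frame Binder Focusable object]
  take Dialog:  [Frame Binder Focusable object] + [Dialog Frame Binder Focusable object]
  take Frame:  [Frame Binder Focusable object] + [Frame Binder Focusable object]
  take Binder:  [Binder Focusable object] + [Binder Focusable object]
  take Focusable:  [Focusable object] + [Focusable object]
  take object:  [object] + [object]
MRO: Label Walker Resolver Checker Emitter Widget Dialog Frame Binder Focusable object
Focusable is at position 9; next is object.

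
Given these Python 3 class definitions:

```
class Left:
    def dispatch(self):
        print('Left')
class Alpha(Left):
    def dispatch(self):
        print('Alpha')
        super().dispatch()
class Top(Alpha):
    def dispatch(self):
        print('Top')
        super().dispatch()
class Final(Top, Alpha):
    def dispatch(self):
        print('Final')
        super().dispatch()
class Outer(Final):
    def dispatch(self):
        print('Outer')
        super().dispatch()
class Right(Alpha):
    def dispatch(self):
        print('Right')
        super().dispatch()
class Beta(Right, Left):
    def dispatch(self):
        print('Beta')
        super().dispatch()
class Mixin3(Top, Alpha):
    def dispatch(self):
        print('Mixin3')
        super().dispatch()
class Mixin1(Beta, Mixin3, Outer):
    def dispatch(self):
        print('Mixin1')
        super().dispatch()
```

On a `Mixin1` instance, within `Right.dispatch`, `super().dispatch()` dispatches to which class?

Mixin3

L[Mixin1] = Mixin1 + merge(L[Beta], L[Mixin3], L[Outer], [Beta Mixin3 Outer])
  take Beta:  [Beta Right Alpha Left object] + [Mixin3 Top Alpha Left object] + [Outer Final Top Alpha Left object] + [Beta Mixin3 Outer]
  take Right:  [Right Alpha Left object] + [Mixin3 Top Alpha Left object] + [Outer Final Top Alpha Left object] + [Mixin3 Outer]
  take Mixin3:  [Alpha Left object] + [Mixin3 Top Alpha Left object] + [Outer Final Top Alpha Left object] + [Mixin3 Outer]
  take Outer:  [Alpha Left object] + [Top Alpha Left object] + [Outer Final Top Alpha Left object] + [Outer]
  take Final:  [Alpha Left object] + [Top Alpha Left object] + [Final Top Alpha Left object]
  take Top:  [Alpha Left object] + [Top Alpha Left object] + [Top Alpha Left object]
  take Alpha:  [Alpha Left object] + [Alpha Left object] + [Alpha Left object]
  take Left:  [Left object] + [Left object] + [Left object]
  take object:  [object] + [object] + [object]
MRO: Mixin1 Beta Right Mixin3 Outer Final Top Alpha Left object
super() in Right.dispatch on a Mixin1 instance goes to the class after Right in Mixin1's MRO: Mixin3.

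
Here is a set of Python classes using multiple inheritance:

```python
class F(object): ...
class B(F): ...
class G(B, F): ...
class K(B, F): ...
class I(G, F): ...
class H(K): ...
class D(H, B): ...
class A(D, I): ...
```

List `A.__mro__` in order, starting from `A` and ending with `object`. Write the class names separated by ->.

L[A] = A + merge(L[D], L[I], [D I])
  take D:  [D H K B F object] + [I G B F object] + [D I]
  take H:  [H K B F object] + [I G B F object] + [I]
  take K:  [K B F object] + [I G B F object] + [I]
  take I:  [B F object] + [I G B F object] + [I]
  take G:  [B F object] + [G B F object]
  take B:  [B F object] + [B F object]
  take F:  [F object] + [F object]
  take object:  [object] + [object]

A -> D -> H -> K -> I -> G -> B -> F -> object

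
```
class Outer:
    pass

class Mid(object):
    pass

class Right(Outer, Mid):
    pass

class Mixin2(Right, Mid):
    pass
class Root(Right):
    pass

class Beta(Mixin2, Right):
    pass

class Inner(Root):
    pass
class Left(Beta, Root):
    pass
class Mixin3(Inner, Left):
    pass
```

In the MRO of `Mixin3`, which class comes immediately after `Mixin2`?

L[Mixin3] = Mixin3 + merge(L[Inner], L[Left], [Inner Left])
  take Inner:  [Inner Root Right Outer Mid object] + [Left Beta Mixin2 Root Right Outer Mid object] + [Inner Left]
  take Left:  [Root Right Outer Mid object] + [Left Beta Mixin2 Root Right Outer Mid object] + [Left]
  take Beta:  [Root Right Outer Mid object] + [Beta Mixin2 Root Right Outer Mid object]
  take Mixin2:  [Root Right Outer Mid object] + [Mixin2 Root Right Outer Mid object]
  take Root:  [Root Right Outer Mid object] + [Root Right Outer Mid object]
  take Right:  [Right Outer Mid object] + [Right Outer Mid object]
  take Outer:  [Outer Mid object] + [Outer Mid object]
  take Mid:  [Mid object] + [Mid object]
  take object:  [object] + [object]
MRO: Mixin3 Inner Left Beta Mixin2 Root Right Outer Mid object
Mixin2 is at position 4; next is Root.

Root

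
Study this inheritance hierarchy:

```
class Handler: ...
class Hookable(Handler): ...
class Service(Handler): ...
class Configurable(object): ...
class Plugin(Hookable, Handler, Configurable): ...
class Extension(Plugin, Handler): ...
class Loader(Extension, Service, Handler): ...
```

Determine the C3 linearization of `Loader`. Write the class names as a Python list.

L[Loader] = Loader + merge(L[Extension], L[Service], L[Handler], [Extension Service Handler])
  take Extension:  [Extension Plugin Hookable Handler Configurable object] + [Service Handler object] + [Handler object] + [Extension Service Handler]
  take Plugin:  [Plugin Hookable Handler Configurable object] + [Service Handler object] + [Handler object] + [Service Handler]
  take Hookable:  [Hookable Handler Configurable object] + [Service Handler object] + [Handler object] + [Service Handler]
  take Service:  [Handler Configurable object] + [Service Handler object] + [Handler object] + [Service Handler]
  take Handler:  [Handler Configurable object] + [Handler object] + [Handler object] + [Handler]
  take Configurable:  [Configurable object] + [object] + [object]
  take object:  [object] + [object] + [object]

[Loader, Extension, Plugin, Hookable, Service, Handler, Configurable, object]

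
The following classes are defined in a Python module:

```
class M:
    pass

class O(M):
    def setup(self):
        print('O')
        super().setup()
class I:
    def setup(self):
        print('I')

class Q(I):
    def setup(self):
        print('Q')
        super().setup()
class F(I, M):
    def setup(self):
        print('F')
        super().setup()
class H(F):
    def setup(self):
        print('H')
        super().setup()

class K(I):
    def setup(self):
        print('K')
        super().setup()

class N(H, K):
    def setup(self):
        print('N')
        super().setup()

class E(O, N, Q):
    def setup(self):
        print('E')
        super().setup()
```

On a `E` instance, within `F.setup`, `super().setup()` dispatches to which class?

K

L[E] = E + merge(L[O], L[N], L[Q], [O N Q])
  take O:  [O M object] + [N H F K I M object] + [Q I object] + [O N Q]
  take N:  [M object] + [N H F K I M object] + [Q I object] + [N Q]
  take H:  [M object] + [H F K I M object] + [Q I object] + [Q]
  take F:  [M object] + [F K I M object] + [Q I object] + [Q]
  take K:  [M object] + [K I M object] + [Q I object] + [Q]
  take Q:  [M object] + [I M object] + [Q I object] + [Q]
  take I:  [M object] + [I M object] + [I object]
  take M:  [M object] + [M object] + [object]
  take object:  [object] + [object] + [object]
MRO: E O N H F K Q I M object
super() in F.setup on a E instance goes to the class after F in E's MRO: K.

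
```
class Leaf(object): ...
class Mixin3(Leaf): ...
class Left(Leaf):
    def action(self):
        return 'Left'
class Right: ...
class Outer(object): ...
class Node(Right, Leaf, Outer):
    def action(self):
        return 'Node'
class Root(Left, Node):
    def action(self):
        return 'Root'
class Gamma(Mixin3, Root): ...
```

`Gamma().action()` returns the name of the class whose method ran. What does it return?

Root

L[Gamma] = Gamma + merge(L[Mixin3], L[Root], [Mixin3 Root])
  take Mixin3:  [Mixin3 Leaf object] + [Root Left Node Right Leaf Outer object] + [Mixin3 Root]
  take Root:  [Leaf object] + [Root Left Node Right Leaf Outer object] + [Root]
  take Left:  [Leaf object] + [Left Node Right Leaf Outer object]
  take Node:  [Leaf object] + [Node Right Leaf Outer object]
  take Right:  [Leaf object] + [Right Leaf Outer object]
  take Leaf:  [Leaf object] + [Leaf Outer object]
  take Outer:  [object] + [Outer object]
  take object:  [object] + [object]
MRO: Gamma Mixin3 Root Left Node Right Leaf Outer object
action is defined in: Left, Node, Root. First along the MRO is Root.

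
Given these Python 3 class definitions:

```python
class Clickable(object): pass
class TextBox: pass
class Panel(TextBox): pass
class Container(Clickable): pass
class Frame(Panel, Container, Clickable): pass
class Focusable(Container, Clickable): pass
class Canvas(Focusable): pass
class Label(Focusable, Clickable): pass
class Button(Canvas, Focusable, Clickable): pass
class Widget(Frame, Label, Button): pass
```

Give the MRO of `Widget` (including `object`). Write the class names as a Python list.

[Widget, Frame, Panel, TextBox, Label, Button, Canvas, Focusable, Container, Clickable, object]

L[Widget] = Widget + merge(L[Frame], L[Label], L[Button], [Frame Label Button])
  take Frame:  [Frame Panel TextBox Container Clickable object] + [Label Focusable Container Clickable object] + [Button Canvas Focusable Container Clickable object] + [Frame Label Button]
  take Panel:  [Panel TextBox Container Clickable object] + [Label Focusable Container Clickable object] + [Button Canvas Focusable Container Clickable object] + [Label Button]
  take TextBox:  [TextBox Container Clickable object] + [Label Focusable Container Clickable object] + [Button Canvas Focusable Container Clickable object] + [Label Button]
  take Label:  [Container Clickable object] + [Label Focusable Container Clickable object] + [Button Canvas Focusable Container Clickable object] + [Label Button]
  take Button:  [Container Clickable object] + [Focusable Container Clickable object] + [Button Canvas Focusable Container Clickable object] + [Button]
  take Canvas:  [Container Clickable object] + [Focusable Container Clickable object] + [Canvas Focusable Container Clickable object]
  take Focusable:  [Container Clickable object] + [Focusable Container Clickable object] + [Focusable Container Clickable object]
  take Container:  [Container Clickable object] + [Container Clickable object] + [Container Clickable object]
  take Clickable:  [Clickable object] + [Clickable object] + [Clickable object]
  take object:  [object] + [object] + [object]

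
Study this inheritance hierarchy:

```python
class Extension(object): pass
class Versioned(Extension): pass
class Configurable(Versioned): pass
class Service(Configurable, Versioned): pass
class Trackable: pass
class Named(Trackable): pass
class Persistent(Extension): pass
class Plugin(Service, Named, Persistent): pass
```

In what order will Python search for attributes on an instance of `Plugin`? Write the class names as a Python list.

[Plugin, Service, Configurable, Versioned, Named, Trackable, Persistent, Extension, object]

L[Plugin] = Plugin + merge(L[Service], L[Named], L[Persistent], [Service Named Persistent])
  take Service:  [Service Configurable Versioned Extension object] + [Named Trackable object] + [Persistent Extension object] + [Service Named Persistent]
  take Configurable:  [Configurable Versioned Extension object] + [Named Trackable object] + [Persistent Extension object] + [Named Persistent]
  take Versioned:  [Versioned Extension object] + [Named Trackable object] + [Persistent Extension object] + [Named Persistent]
  take Named:  [Extension object] + [Named Trackable object] + [Persistent Extension object] + [Named Persistent]
  take Trackable:  [Extension object] + [Trackable object] + [Persistent Extension object] + [Persistent]
  take Persistent:  [Extension object] + [object] + [Persistent Extension object] + [Persistent]
  take Extension:  [Extension object] + [object] + [Extension object]
  take object:  [object] + [object] + [object]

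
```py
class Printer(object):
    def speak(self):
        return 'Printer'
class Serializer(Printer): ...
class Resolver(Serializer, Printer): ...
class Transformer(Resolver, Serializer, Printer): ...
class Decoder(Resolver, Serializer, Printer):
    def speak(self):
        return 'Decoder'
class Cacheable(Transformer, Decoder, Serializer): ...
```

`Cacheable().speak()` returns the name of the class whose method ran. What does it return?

Decoder

L[Cacheable] = Cacheable + merge(L[Transformer], L[Decoder], L[Serializer], [Transformer Decoder Serializer])
  take Transformer:  [Transformer Resolver Serializer Printer object] + [Decoder Resolver Serializer Printer object] + [Serializer Printer object] + [Transformer Decoder Serializer]
  take Decoder:  [Resolver Serializer Printer object] + [Decoder Resolver Serializer Printer object] + [Serializer Printer object] + [Decoder Serializer]
  take Resolver:  [Resolver Serializer Printer object] + [Resolver Serializer Printer object] + [Serializer Printer object] + [Serializer]
  take Serializer:  [Serializer Printer object] + [Serializer Printer object] + [Serializer Printer object] + [Serializer]
  take Printer:  [Printer object] + [Printer object] + [Printer object]
  take object:  [object] + [object] + [object]
MRO: Cacheable Transformer Decoder Resolver Serializer Printer object
speak is defined in: Decoder, Printer. First along the MRO is Decoder.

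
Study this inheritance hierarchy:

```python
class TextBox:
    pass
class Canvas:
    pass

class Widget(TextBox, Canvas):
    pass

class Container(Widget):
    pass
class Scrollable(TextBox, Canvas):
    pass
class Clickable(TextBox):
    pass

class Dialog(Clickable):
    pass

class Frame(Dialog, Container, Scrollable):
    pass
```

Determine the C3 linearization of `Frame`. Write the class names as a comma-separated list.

Frame, Dialog, Clickable, Container, Widget, Scrollable, TextBox, Canvas, object

L[Frame] = Frame + merge(L[Dialog], L[Container], L[Scrollable], [Dialog Container Scrollable])
  take Dialog:  [Dialog Clickable TextBox object] + [Container Widget TextBox Canvas object] + [Scrollable TextBox Canvas object] + [Dialog Container Scrollable]
  take Clickable:  [Clickable TextBox object] + [Container Widget TextBox Canvas object] + [Scrollable TextBox Canvas object] + [Container Scrollable]
  take Container:  [TextBox object] + [Container Widget TextBox Canvas object] + [Scrollable TextBox Canvas object] + [Container Scrollable]
  take Widget:  [TextBox object] + [Widget TextBox Canvas object] + [Scrollable TextBox Canvas object] + [Scrollable]
  take Scrollable:  [TextBox object] + [TextBox Canvas object] + [Scrollable TextBox Canvas object] + [Scrollable]
  take TextBox:  [TextBox object] + [TextBox Canvas object] + [TextBox Canvas object]
  take Canvas:  [object] + [Canvas object] + [Canvas object]
  take object:  [object] + [object] + [object]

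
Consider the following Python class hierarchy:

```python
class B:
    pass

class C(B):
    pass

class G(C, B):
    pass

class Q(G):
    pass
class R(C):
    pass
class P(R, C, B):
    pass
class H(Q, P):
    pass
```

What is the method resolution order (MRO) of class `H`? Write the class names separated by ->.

H -> Q -> G -> P -> R -> C -> B -> object

L[H] = H + merge(L[Q], L[P], [Q P])
  take Q:  [Q G C B object] + [P R C B object] + [Q P]
  take G:  [G C B object] + [P R C B object] + [P]
  take P:  [C B object] + [P R C B object] + [P]
  take R:  [C B object] + [R C B object]
  take C:  [C B object] + [C B object]
  take B:  [B object] + [B object]
  take object:  [object] + [object]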